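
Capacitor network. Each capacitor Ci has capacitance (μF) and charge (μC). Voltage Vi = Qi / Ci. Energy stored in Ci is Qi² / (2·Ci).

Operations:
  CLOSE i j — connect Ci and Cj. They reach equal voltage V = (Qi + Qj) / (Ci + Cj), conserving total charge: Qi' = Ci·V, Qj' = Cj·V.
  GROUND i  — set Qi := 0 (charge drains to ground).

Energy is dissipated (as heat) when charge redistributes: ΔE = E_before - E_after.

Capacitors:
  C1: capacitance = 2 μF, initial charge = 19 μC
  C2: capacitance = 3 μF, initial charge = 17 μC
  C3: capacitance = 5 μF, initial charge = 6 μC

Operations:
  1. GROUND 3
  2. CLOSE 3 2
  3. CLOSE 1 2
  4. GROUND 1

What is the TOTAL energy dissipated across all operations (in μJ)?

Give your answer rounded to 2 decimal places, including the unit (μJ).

Answer: 92.09 μJ

Derivation:
Initial: C1(2μF, Q=19μC, V=9.50V), C2(3μF, Q=17μC, V=5.67V), C3(5μF, Q=6μC, V=1.20V)
Op 1: GROUND 3: Q3=0; energy lost=3.600
Op 2: CLOSE 3-2: Q_total=17.00, C_total=8.00, V=2.12; Q3=10.62, Q2=6.38; dissipated=30.104
Op 3: CLOSE 1-2: Q_total=25.38, C_total=5.00, V=5.08; Q1=10.15, Q2=15.22; dissipated=32.634
Op 4: GROUND 1: Q1=0; energy lost=25.756
Total dissipated: 92.094 μJ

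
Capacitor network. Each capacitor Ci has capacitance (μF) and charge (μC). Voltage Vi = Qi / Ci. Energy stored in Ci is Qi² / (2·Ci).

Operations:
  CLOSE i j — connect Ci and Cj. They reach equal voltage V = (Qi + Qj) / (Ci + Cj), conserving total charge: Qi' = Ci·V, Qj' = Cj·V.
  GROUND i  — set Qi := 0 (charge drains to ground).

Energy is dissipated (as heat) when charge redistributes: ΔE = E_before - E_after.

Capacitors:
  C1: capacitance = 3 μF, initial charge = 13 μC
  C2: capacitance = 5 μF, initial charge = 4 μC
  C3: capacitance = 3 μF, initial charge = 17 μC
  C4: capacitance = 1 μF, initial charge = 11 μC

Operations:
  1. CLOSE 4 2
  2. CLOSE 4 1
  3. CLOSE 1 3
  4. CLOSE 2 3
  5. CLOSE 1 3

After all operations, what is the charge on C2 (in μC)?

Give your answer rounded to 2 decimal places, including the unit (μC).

Initial: C1(3μF, Q=13μC, V=4.33V), C2(5μF, Q=4μC, V=0.80V), C3(3μF, Q=17μC, V=5.67V), C4(1μF, Q=11μC, V=11.00V)
Op 1: CLOSE 4-2: Q_total=15.00, C_total=6.00, V=2.50; Q4=2.50, Q2=12.50; dissipated=43.350
Op 2: CLOSE 4-1: Q_total=15.50, C_total=4.00, V=3.88; Q4=3.88, Q1=11.62; dissipated=1.260
Op 3: CLOSE 1-3: Q_total=28.62, C_total=6.00, V=4.77; Q1=14.31, Q3=14.31; dissipated=2.408
Op 4: CLOSE 2-3: Q_total=26.81, C_total=8.00, V=3.35; Q2=16.76, Q3=10.05; dissipated=4.834
Op 5: CLOSE 1-3: Q_total=24.37, C_total=6.00, V=4.06; Q1=12.18, Q3=12.18; dissipated=1.511
Final charges: Q1=12.18, Q2=16.76, Q3=12.18, Q4=3.88

Answer: 16.76 μC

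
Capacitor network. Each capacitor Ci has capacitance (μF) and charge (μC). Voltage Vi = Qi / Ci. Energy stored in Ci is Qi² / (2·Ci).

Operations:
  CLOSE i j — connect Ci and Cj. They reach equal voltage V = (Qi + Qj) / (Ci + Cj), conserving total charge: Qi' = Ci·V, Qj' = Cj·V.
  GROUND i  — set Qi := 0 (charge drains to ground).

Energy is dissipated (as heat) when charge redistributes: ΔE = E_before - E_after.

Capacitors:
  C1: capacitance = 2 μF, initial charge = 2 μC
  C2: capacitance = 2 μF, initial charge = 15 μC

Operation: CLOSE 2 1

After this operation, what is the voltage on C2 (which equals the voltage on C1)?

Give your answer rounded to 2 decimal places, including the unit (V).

Answer: 4.25 V

Derivation:
Initial: C1(2μF, Q=2μC, V=1.00V), C2(2μF, Q=15μC, V=7.50V)
Op 1: CLOSE 2-1: Q_total=17.00, C_total=4.00, V=4.25; Q2=8.50, Q1=8.50; dissipated=21.125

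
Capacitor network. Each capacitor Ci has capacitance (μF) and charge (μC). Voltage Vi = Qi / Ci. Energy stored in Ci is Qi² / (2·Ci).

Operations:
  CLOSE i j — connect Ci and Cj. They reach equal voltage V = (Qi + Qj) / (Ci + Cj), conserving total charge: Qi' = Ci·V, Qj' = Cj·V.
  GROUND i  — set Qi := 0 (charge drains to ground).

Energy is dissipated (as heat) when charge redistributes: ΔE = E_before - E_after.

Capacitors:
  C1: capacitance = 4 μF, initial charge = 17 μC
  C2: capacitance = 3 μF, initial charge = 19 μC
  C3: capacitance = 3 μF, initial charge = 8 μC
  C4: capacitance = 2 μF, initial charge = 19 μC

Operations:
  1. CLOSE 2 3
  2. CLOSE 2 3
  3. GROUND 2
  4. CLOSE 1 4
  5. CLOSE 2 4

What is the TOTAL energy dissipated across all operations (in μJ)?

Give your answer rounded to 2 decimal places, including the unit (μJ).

Initial: C1(4μF, Q=17μC, V=4.25V), C2(3μF, Q=19μC, V=6.33V), C3(3μF, Q=8μC, V=2.67V), C4(2μF, Q=19μC, V=9.50V)
Op 1: CLOSE 2-3: Q_total=27.00, C_total=6.00, V=4.50; Q2=13.50, Q3=13.50; dissipated=10.083
Op 2: CLOSE 2-3: Q_total=27.00, C_total=6.00, V=4.50; Q2=13.50, Q3=13.50; dissipated=0.000
Op 3: GROUND 2: Q2=0; energy lost=30.375
Op 4: CLOSE 1-4: Q_total=36.00, C_total=6.00, V=6.00; Q1=24.00, Q4=12.00; dissipated=18.375
Op 5: CLOSE 2-4: Q_total=12.00, C_total=5.00, V=2.40; Q2=7.20, Q4=4.80; dissipated=21.600
Total dissipated: 80.433 μJ

Answer: 80.43 μJ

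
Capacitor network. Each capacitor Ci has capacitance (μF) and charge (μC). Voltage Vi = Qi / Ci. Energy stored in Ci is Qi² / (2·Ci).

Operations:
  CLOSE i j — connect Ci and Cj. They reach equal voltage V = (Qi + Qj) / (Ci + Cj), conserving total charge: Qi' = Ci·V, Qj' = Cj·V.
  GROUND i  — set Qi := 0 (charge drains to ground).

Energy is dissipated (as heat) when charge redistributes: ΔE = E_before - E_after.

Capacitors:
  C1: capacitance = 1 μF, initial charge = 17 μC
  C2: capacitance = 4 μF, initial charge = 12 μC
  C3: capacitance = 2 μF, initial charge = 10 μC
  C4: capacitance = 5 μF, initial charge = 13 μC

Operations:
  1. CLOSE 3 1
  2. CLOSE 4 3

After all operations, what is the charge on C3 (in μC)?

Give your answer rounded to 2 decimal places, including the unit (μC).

Initial: C1(1μF, Q=17μC, V=17.00V), C2(4μF, Q=12μC, V=3.00V), C3(2μF, Q=10μC, V=5.00V), C4(5μF, Q=13μC, V=2.60V)
Op 1: CLOSE 3-1: Q_total=27.00, C_total=3.00, V=9.00; Q3=18.00, Q1=9.00; dissipated=48.000
Op 2: CLOSE 4-3: Q_total=31.00, C_total=7.00, V=4.43; Q4=22.14, Q3=8.86; dissipated=29.257
Final charges: Q1=9.00, Q2=12.00, Q3=8.86, Q4=22.14

Answer: 8.86 μC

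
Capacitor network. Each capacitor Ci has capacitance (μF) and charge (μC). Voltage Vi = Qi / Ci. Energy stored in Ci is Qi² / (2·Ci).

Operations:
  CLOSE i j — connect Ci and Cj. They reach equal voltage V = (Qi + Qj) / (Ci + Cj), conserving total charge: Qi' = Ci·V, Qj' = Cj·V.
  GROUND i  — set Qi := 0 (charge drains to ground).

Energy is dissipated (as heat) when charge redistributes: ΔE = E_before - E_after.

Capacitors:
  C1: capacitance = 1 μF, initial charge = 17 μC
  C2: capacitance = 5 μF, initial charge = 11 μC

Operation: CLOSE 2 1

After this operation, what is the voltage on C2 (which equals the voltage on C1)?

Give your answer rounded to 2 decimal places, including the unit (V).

Initial: C1(1μF, Q=17μC, V=17.00V), C2(5μF, Q=11μC, V=2.20V)
Op 1: CLOSE 2-1: Q_total=28.00, C_total=6.00, V=4.67; Q2=23.33, Q1=4.67; dissipated=91.267

Answer: 4.67 V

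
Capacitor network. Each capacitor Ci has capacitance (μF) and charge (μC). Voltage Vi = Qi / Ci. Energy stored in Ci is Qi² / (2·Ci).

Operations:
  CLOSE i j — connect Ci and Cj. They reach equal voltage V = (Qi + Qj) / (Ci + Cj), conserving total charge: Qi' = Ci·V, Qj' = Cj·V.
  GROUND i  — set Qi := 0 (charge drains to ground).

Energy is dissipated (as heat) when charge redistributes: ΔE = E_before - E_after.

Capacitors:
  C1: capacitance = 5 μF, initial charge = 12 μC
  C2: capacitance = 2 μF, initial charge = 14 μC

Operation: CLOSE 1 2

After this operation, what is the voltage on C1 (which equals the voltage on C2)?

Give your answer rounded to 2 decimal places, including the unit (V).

Initial: C1(5μF, Q=12μC, V=2.40V), C2(2μF, Q=14μC, V=7.00V)
Op 1: CLOSE 1-2: Q_total=26.00, C_total=7.00, V=3.71; Q1=18.57, Q2=7.43; dissipated=15.114

Answer: 3.71 V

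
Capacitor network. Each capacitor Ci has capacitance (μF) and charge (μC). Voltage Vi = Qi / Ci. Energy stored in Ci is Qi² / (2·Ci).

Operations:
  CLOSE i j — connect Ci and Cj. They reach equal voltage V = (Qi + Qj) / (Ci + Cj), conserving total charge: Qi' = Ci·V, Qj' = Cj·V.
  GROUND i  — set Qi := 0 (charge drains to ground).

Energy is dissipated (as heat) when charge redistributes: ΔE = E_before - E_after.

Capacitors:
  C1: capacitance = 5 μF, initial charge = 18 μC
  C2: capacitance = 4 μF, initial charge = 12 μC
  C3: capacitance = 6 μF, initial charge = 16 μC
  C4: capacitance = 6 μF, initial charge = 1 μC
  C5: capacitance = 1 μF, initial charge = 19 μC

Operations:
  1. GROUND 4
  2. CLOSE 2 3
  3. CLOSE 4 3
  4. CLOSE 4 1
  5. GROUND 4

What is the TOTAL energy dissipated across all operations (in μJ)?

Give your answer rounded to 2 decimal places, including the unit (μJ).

Answer: 35.86 μJ

Derivation:
Initial: C1(5μF, Q=18μC, V=3.60V), C2(4μF, Q=12μC, V=3.00V), C3(6μF, Q=16μC, V=2.67V), C4(6μF, Q=1μC, V=0.17V), C5(1μF, Q=19μC, V=19.00V)
Op 1: GROUND 4: Q4=0; energy lost=0.083
Op 2: CLOSE 2-3: Q_total=28.00, C_total=10.00, V=2.80; Q2=11.20, Q3=16.80; dissipated=0.133
Op 3: CLOSE 4-3: Q_total=16.80, C_total=12.00, V=1.40; Q4=8.40, Q3=8.40; dissipated=11.760
Op 4: CLOSE 4-1: Q_total=26.40, C_total=11.00, V=2.40; Q4=14.40, Q1=12.00; dissipated=6.600
Op 5: GROUND 4: Q4=0; energy lost=17.280
Total dissipated: 35.857 μJ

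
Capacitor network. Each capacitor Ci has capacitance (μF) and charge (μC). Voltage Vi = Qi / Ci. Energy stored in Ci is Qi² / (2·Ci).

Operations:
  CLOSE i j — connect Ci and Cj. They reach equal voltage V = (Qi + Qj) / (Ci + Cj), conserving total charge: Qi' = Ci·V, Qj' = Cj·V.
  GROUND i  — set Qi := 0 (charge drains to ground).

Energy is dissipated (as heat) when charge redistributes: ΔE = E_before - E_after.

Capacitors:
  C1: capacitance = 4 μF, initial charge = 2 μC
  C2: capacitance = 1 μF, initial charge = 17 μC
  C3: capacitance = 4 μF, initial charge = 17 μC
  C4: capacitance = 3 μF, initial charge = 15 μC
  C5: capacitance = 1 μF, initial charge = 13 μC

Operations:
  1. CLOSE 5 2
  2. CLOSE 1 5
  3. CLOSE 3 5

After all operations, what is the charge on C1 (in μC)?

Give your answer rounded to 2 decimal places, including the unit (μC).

Answer: 13.60 μC

Derivation:
Initial: C1(4μF, Q=2μC, V=0.50V), C2(1μF, Q=17μC, V=17.00V), C3(4μF, Q=17μC, V=4.25V), C4(3μF, Q=15μC, V=5.00V), C5(1μF, Q=13μC, V=13.00V)
Op 1: CLOSE 5-2: Q_total=30.00, C_total=2.00, V=15.00; Q5=15.00, Q2=15.00; dissipated=4.000
Op 2: CLOSE 1-5: Q_total=17.00, C_total=5.00, V=3.40; Q1=13.60, Q5=3.40; dissipated=84.100
Op 3: CLOSE 3-5: Q_total=20.40, C_total=5.00, V=4.08; Q3=16.32, Q5=4.08; dissipated=0.289
Final charges: Q1=13.60, Q2=15.00, Q3=16.32, Q4=15.00, Q5=4.08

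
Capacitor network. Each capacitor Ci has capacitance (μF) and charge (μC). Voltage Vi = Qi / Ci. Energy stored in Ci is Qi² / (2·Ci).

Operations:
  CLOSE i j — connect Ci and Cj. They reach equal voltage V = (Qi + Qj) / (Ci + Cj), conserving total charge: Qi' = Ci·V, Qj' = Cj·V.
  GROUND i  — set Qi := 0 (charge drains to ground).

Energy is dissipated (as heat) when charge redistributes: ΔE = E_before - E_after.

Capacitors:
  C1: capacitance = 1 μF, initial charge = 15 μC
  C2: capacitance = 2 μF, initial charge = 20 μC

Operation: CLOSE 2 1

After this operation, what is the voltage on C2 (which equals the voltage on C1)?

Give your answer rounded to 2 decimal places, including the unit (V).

Initial: C1(1μF, Q=15μC, V=15.00V), C2(2μF, Q=20μC, V=10.00V)
Op 1: CLOSE 2-1: Q_total=35.00, C_total=3.00, V=11.67; Q2=23.33, Q1=11.67; dissipated=8.333

Answer: 11.67 V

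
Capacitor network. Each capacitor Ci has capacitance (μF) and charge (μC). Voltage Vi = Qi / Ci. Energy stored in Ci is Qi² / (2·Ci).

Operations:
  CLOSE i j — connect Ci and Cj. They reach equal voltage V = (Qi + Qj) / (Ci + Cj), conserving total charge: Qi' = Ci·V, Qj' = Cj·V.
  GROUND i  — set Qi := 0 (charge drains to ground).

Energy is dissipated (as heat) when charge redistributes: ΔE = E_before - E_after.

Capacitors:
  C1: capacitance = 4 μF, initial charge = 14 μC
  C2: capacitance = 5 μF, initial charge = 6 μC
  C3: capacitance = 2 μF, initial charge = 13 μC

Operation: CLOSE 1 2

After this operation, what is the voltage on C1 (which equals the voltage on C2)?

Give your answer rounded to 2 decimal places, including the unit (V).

Initial: C1(4μF, Q=14μC, V=3.50V), C2(5μF, Q=6μC, V=1.20V), C3(2μF, Q=13μC, V=6.50V)
Op 1: CLOSE 1-2: Q_total=20.00, C_total=9.00, V=2.22; Q1=8.89, Q2=11.11; dissipated=5.878

Answer: 2.22 V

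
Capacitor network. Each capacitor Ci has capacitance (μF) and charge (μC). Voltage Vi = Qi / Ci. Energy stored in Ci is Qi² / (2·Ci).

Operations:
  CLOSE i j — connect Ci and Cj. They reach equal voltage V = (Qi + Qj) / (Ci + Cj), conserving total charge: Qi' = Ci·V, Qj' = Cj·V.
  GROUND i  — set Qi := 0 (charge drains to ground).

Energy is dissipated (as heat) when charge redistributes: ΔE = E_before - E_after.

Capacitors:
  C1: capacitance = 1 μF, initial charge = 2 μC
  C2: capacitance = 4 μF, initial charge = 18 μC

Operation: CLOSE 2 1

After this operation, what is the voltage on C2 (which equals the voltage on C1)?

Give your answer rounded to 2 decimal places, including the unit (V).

Answer: 4.00 V

Derivation:
Initial: C1(1μF, Q=2μC, V=2.00V), C2(4μF, Q=18μC, V=4.50V)
Op 1: CLOSE 2-1: Q_total=20.00, C_total=5.00, V=4.00; Q2=16.00, Q1=4.00; dissipated=2.500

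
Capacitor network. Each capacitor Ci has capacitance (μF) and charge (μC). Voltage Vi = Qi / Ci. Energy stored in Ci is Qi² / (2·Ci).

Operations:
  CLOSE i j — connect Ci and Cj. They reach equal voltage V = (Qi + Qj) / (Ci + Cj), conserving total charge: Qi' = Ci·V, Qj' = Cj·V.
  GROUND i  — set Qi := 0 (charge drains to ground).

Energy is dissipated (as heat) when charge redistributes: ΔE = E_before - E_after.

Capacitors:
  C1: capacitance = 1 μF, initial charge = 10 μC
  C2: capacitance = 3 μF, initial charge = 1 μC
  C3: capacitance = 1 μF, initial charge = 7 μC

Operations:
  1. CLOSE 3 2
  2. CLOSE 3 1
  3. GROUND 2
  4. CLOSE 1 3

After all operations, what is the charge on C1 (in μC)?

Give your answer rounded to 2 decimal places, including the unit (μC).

Answer: 6.00 μC

Derivation:
Initial: C1(1μF, Q=10μC, V=10.00V), C2(3μF, Q=1μC, V=0.33V), C3(1μF, Q=7μC, V=7.00V)
Op 1: CLOSE 3-2: Q_total=8.00, C_total=4.00, V=2.00; Q3=2.00, Q2=6.00; dissipated=16.667
Op 2: CLOSE 3-1: Q_total=12.00, C_total=2.00, V=6.00; Q3=6.00, Q1=6.00; dissipated=16.000
Op 3: GROUND 2: Q2=0; energy lost=6.000
Op 4: CLOSE 1-3: Q_total=12.00, C_total=2.00, V=6.00; Q1=6.00, Q3=6.00; dissipated=0.000
Final charges: Q1=6.00, Q2=0.00, Q3=6.00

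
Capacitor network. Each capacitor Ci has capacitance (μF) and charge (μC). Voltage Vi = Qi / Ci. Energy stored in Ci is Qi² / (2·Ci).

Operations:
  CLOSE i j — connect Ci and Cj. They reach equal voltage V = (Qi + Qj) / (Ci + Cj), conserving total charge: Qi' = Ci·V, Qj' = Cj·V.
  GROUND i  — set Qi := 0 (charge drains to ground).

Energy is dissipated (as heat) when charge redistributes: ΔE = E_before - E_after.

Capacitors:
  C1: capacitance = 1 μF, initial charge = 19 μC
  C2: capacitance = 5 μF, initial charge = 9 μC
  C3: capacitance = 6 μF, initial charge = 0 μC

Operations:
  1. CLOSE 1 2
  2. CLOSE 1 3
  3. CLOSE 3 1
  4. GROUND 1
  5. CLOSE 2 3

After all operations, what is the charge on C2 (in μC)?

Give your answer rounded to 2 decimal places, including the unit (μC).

Initial: C1(1μF, Q=19μC, V=19.00V), C2(5μF, Q=9μC, V=1.80V), C3(6μF, Q=0μC, V=0.00V)
Op 1: CLOSE 1-2: Q_total=28.00, C_total=6.00, V=4.67; Q1=4.67, Q2=23.33; dissipated=123.267
Op 2: CLOSE 1-3: Q_total=4.67, C_total=7.00, V=0.67; Q1=0.67, Q3=4.00; dissipated=9.333
Op 3: CLOSE 3-1: Q_total=4.67, C_total=7.00, V=0.67; Q3=4.00, Q1=0.67; dissipated=0.000
Op 4: GROUND 1: Q1=0; energy lost=0.222
Op 5: CLOSE 2-3: Q_total=27.33, C_total=11.00, V=2.48; Q2=12.42, Q3=14.91; dissipated=21.818
Final charges: Q1=0.00, Q2=12.42, Q3=14.91

Answer: 12.42 μC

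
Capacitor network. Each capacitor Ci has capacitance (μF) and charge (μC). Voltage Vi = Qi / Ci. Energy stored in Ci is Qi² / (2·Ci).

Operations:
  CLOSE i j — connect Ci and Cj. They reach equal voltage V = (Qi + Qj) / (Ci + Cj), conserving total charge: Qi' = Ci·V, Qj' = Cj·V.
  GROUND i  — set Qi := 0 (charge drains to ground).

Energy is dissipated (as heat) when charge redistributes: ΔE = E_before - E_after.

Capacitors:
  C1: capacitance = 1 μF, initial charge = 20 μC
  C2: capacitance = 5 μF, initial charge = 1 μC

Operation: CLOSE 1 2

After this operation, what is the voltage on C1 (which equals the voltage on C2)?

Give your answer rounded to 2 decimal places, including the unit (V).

Answer: 3.50 V

Derivation:
Initial: C1(1μF, Q=20μC, V=20.00V), C2(5μF, Q=1μC, V=0.20V)
Op 1: CLOSE 1-2: Q_total=21.00, C_total=6.00, V=3.50; Q1=3.50, Q2=17.50; dissipated=163.350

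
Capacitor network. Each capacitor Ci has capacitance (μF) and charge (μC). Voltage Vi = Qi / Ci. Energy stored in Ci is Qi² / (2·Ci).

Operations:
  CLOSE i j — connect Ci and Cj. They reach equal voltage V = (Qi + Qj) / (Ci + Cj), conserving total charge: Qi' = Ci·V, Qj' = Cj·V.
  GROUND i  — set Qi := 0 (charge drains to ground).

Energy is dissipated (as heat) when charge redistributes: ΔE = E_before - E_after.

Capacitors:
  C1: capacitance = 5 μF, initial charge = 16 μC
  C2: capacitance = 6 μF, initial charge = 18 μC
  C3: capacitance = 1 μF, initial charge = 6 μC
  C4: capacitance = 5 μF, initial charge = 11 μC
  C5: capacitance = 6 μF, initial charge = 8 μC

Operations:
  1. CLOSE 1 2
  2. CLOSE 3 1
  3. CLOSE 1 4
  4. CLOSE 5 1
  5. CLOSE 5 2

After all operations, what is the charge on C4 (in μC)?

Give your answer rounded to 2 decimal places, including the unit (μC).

Initial: C1(5μF, Q=16μC, V=3.20V), C2(6μF, Q=18μC, V=3.00V), C3(1μF, Q=6μC, V=6.00V), C4(5μF, Q=11μC, V=2.20V), C5(6μF, Q=8μC, V=1.33V)
Op 1: CLOSE 1-2: Q_total=34.00, C_total=11.00, V=3.09; Q1=15.45, Q2=18.55; dissipated=0.055
Op 2: CLOSE 3-1: Q_total=21.45, C_total=6.00, V=3.58; Q3=3.58, Q1=17.88; dissipated=3.526
Op 3: CLOSE 1-4: Q_total=28.88, C_total=10.00, V=2.89; Q1=14.44, Q4=14.44; dissipated=2.366
Op 4: CLOSE 5-1: Q_total=22.44, C_total=11.00, V=2.04; Q5=12.24, Q1=10.20; dissipated=3.295
Op 5: CLOSE 5-2: Q_total=30.79, C_total=12.00, V=2.57; Q5=15.39, Q2=15.39; dissipated=1.657
Final charges: Q1=10.20, Q2=15.39, Q3=3.58, Q4=14.44, Q5=15.39

Answer: 14.44 μC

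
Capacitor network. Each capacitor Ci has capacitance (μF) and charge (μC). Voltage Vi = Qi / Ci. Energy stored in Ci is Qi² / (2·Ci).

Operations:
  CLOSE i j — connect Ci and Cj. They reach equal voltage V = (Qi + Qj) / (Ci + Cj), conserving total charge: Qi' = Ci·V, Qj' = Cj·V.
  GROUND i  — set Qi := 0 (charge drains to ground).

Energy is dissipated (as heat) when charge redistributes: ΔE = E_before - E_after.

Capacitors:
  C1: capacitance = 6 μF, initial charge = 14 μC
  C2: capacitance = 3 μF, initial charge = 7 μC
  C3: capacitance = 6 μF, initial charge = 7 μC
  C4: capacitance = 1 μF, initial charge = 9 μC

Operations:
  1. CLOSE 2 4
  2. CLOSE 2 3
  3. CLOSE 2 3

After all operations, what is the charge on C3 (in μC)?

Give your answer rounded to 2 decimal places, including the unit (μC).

Answer: 12.67 μC

Derivation:
Initial: C1(6μF, Q=14μC, V=2.33V), C2(3μF, Q=7μC, V=2.33V), C3(6μF, Q=7μC, V=1.17V), C4(1μF, Q=9μC, V=9.00V)
Op 1: CLOSE 2-4: Q_total=16.00, C_total=4.00, V=4.00; Q2=12.00, Q4=4.00; dissipated=16.667
Op 2: CLOSE 2-3: Q_total=19.00, C_total=9.00, V=2.11; Q2=6.33, Q3=12.67; dissipated=8.028
Op 3: CLOSE 2-3: Q_total=19.00, C_total=9.00, V=2.11; Q2=6.33, Q3=12.67; dissipated=0.000
Final charges: Q1=14.00, Q2=6.33, Q3=12.67, Q4=4.00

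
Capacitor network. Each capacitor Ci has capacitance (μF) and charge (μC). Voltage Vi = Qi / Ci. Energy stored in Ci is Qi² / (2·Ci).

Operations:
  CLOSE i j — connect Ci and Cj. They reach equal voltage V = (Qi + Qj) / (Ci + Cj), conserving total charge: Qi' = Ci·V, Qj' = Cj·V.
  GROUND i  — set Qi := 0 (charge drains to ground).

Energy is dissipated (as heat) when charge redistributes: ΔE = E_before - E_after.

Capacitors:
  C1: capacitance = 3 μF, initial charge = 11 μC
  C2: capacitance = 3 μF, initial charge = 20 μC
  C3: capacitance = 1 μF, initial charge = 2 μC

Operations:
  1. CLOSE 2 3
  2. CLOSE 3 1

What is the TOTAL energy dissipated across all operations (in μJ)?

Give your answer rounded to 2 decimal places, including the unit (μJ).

Answer: 9.43 μJ

Derivation:
Initial: C1(3μF, Q=11μC, V=3.67V), C2(3μF, Q=20μC, V=6.67V), C3(1μF, Q=2μC, V=2.00V)
Op 1: CLOSE 2-3: Q_total=22.00, C_total=4.00, V=5.50; Q2=16.50, Q3=5.50; dissipated=8.167
Op 2: CLOSE 3-1: Q_total=16.50, C_total=4.00, V=4.12; Q3=4.12, Q1=12.38; dissipated=1.260
Total dissipated: 9.427 μJ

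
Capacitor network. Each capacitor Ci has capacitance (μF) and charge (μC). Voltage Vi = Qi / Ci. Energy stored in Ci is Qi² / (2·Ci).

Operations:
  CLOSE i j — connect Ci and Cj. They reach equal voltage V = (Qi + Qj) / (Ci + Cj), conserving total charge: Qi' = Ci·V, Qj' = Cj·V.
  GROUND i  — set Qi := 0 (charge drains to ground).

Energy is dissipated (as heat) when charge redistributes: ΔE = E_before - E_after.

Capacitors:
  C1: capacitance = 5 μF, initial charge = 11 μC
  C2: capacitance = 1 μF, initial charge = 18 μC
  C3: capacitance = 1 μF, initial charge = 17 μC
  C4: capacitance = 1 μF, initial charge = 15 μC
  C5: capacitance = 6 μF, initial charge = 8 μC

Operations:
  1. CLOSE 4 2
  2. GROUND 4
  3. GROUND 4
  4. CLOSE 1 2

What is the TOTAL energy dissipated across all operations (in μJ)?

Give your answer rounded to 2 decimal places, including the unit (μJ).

Answer: 223.58 μJ

Derivation:
Initial: C1(5μF, Q=11μC, V=2.20V), C2(1μF, Q=18μC, V=18.00V), C3(1μF, Q=17μC, V=17.00V), C4(1μF, Q=15μC, V=15.00V), C5(6μF, Q=8μC, V=1.33V)
Op 1: CLOSE 4-2: Q_total=33.00, C_total=2.00, V=16.50; Q4=16.50, Q2=16.50; dissipated=2.250
Op 2: GROUND 4: Q4=0; energy lost=136.125
Op 3: GROUND 4: Q4=0; energy lost=0.000
Op 4: CLOSE 1-2: Q_total=27.50, C_total=6.00, V=4.58; Q1=22.92, Q2=4.58; dissipated=85.204
Total dissipated: 223.579 μJ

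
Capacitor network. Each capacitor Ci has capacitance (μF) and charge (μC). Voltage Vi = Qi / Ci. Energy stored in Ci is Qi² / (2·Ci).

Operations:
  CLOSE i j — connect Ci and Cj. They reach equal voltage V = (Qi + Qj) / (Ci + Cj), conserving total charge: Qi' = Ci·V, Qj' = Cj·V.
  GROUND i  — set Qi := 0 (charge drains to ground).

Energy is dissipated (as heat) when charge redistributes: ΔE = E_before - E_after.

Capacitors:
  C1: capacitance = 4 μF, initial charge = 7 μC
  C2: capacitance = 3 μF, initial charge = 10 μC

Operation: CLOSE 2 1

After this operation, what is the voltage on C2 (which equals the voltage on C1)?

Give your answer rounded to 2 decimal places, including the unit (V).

Initial: C1(4μF, Q=7μC, V=1.75V), C2(3μF, Q=10μC, V=3.33V)
Op 1: CLOSE 2-1: Q_total=17.00, C_total=7.00, V=2.43; Q2=7.29, Q1=9.71; dissipated=2.149

Answer: 2.43 V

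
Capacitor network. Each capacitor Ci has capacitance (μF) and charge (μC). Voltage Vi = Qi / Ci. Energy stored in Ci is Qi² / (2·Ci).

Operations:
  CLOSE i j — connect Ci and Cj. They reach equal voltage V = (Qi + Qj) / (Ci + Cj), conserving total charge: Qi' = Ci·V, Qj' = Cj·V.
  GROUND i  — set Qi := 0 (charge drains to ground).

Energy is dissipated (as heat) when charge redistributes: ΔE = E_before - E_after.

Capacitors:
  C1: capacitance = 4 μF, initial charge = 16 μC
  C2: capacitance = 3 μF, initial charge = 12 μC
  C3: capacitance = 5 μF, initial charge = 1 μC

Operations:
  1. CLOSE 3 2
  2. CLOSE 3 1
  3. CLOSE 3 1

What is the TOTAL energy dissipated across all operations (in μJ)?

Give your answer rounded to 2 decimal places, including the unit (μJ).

Initial: C1(4μF, Q=16μC, V=4.00V), C2(3μF, Q=12μC, V=4.00V), C3(5μF, Q=1μC, V=0.20V)
Op 1: CLOSE 3-2: Q_total=13.00, C_total=8.00, V=1.62; Q3=8.12, Q2=4.88; dissipated=13.537
Op 2: CLOSE 3-1: Q_total=24.12, C_total=9.00, V=2.68; Q3=13.40, Q1=10.72; dissipated=6.267
Op 3: CLOSE 3-1: Q_total=24.12, C_total=9.00, V=2.68; Q3=13.40, Q1=10.72; dissipated=0.000
Total dissipated: 19.805 μJ

Answer: 19.80 μJ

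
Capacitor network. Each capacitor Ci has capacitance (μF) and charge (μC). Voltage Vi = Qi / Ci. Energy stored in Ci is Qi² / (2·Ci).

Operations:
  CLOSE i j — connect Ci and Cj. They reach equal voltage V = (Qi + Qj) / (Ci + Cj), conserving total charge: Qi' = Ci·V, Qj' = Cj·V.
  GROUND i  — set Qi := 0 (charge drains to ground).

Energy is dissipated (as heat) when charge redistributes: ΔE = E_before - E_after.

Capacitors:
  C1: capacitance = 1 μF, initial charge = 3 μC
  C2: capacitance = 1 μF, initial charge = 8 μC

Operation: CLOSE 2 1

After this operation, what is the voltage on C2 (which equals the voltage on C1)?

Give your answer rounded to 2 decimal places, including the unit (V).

Answer: 5.50 V

Derivation:
Initial: C1(1μF, Q=3μC, V=3.00V), C2(1μF, Q=8μC, V=8.00V)
Op 1: CLOSE 2-1: Q_total=11.00, C_total=2.00, V=5.50; Q2=5.50, Q1=5.50; dissipated=6.250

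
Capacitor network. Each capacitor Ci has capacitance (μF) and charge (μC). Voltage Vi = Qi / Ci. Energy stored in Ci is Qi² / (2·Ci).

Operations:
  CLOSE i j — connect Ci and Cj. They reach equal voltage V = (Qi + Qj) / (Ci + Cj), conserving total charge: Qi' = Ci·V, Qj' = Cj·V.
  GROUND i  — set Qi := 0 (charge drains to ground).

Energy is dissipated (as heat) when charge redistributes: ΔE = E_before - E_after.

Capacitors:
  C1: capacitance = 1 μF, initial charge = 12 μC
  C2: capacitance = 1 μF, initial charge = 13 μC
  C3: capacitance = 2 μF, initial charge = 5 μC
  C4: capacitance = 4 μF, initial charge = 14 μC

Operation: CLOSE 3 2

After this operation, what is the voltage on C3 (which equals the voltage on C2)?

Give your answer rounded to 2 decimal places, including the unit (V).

Answer: 6.00 V

Derivation:
Initial: C1(1μF, Q=12μC, V=12.00V), C2(1μF, Q=13μC, V=13.00V), C3(2μF, Q=5μC, V=2.50V), C4(4μF, Q=14μC, V=3.50V)
Op 1: CLOSE 3-2: Q_total=18.00, C_total=3.00, V=6.00; Q3=12.00, Q2=6.00; dissipated=36.750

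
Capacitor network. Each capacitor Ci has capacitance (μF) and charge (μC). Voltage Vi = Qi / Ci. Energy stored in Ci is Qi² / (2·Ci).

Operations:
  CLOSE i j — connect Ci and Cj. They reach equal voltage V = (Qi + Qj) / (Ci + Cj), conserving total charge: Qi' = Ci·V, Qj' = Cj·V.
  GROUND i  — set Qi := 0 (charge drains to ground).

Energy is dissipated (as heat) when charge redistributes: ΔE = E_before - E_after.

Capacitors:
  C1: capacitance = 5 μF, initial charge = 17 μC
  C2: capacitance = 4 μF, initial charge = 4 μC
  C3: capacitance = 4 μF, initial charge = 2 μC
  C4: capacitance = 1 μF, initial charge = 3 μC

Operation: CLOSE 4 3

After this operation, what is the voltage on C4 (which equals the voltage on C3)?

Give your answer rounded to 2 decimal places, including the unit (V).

Answer: 1.00 V

Derivation:
Initial: C1(5μF, Q=17μC, V=3.40V), C2(4μF, Q=4μC, V=1.00V), C3(4μF, Q=2μC, V=0.50V), C4(1μF, Q=3μC, V=3.00V)
Op 1: CLOSE 4-3: Q_total=5.00, C_total=5.00, V=1.00; Q4=1.00, Q3=4.00; dissipated=2.500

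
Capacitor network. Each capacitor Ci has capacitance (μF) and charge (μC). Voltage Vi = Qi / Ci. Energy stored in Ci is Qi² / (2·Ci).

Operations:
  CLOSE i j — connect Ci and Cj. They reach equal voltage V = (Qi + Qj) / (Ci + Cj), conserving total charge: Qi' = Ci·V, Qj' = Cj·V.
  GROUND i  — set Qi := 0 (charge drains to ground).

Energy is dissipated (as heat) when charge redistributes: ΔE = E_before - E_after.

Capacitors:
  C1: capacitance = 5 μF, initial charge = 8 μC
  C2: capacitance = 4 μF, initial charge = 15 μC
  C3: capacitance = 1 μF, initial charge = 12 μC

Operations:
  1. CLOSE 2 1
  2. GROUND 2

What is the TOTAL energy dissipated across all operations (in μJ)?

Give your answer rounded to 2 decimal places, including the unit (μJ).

Answer: 18.20 μJ

Derivation:
Initial: C1(5μF, Q=8μC, V=1.60V), C2(4μF, Q=15μC, V=3.75V), C3(1μF, Q=12μC, V=12.00V)
Op 1: CLOSE 2-1: Q_total=23.00, C_total=9.00, V=2.56; Q2=10.22, Q1=12.78; dissipated=5.136
Op 2: GROUND 2: Q2=0; energy lost=13.062
Total dissipated: 18.198 μJ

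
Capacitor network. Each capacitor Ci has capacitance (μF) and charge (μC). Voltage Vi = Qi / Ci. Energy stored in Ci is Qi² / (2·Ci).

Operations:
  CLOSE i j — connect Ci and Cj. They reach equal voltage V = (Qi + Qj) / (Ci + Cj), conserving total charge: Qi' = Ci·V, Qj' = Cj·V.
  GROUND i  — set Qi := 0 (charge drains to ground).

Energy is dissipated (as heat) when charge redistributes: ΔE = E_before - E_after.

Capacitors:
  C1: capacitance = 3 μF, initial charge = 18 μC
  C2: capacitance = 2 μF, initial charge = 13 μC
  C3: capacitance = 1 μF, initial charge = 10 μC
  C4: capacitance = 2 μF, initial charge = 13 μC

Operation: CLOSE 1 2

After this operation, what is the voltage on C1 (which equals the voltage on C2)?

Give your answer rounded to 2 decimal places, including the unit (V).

Answer: 6.20 V

Derivation:
Initial: C1(3μF, Q=18μC, V=6.00V), C2(2μF, Q=13μC, V=6.50V), C3(1μF, Q=10μC, V=10.00V), C4(2μF, Q=13μC, V=6.50V)
Op 1: CLOSE 1-2: Q_total=31.00, C_total=5.00, V=6.20; Q1=18.60, Q2=12.40; dissipated=0.150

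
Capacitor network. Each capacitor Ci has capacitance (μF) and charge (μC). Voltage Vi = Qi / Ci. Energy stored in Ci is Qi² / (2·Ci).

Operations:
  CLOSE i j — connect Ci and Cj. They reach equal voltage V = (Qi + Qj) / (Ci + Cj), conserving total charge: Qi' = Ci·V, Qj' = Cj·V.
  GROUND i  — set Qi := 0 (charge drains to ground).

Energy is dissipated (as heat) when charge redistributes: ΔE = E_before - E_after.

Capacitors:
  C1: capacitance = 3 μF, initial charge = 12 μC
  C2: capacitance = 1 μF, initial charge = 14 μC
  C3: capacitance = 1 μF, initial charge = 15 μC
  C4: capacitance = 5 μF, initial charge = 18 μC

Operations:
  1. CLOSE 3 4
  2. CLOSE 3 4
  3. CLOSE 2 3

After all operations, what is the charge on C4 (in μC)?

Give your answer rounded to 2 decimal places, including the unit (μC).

Answer: 27.50 μC

Derivation:
Initial: C1(3μF, Q=12μC, V=4.00V), C2(1μF, Q=14μC, V=14.00V), C3(1μF, Q=15μC, V=15.00V), C4(5μF, Q=18μC, V=3.60V)
Op 1: CLOSE 3-4: Q_total=33.00, C_total=6.00, V=5.50; Q3=5.50, Q4=27.50; dissipated=54.150
Op 2: CLOSE 3-4: Q_total=33.00, C_total=6.00, V=5.50; Q3=5.50, Q4=27.50; dissipated=0.000
Op 3: CLOSE 2-3: Q_total=19.50, C_total=2.00, V=9.75; Q2=9.75, Q3=9.75; dissipated=18.062
Final charges: Q1=12.00, Q2=9.75, Q3=9.75, Q4=27.50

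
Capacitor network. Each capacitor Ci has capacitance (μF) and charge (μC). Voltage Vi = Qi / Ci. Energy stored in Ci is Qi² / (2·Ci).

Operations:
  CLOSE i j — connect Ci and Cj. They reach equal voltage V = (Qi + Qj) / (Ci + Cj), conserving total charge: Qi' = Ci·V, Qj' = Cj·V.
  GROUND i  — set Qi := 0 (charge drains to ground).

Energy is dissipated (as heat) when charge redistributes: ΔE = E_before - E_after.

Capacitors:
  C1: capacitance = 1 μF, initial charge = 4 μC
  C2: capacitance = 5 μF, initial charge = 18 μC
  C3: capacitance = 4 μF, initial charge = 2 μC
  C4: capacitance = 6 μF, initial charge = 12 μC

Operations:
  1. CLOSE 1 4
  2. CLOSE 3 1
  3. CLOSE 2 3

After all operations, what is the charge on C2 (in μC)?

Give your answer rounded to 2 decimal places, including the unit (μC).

Answer: 11.90 μC

Derivation:
Initial: C1(1μF, Q=4μC, V=4.00V), C2(5μF, Q=18μC, V=3.60V), C3(4μF, Q=2μC, V=0.50V), C4(6μF, Q=12μC, V=2.00V)
Op 1: CLOSE 1-4: Q_total=16.00, C_total=7.00, V=2.29; Q1=2.29, Q4=13.71; dissipated=1.714
Op 2: CLOSE 3-1: Q_total=4.29, C_total=5.00, V=0.86; Q3=3.43, Q1=0.86; dissipated=1.276
Op 3: CLOSE 2-3: Q_total=21.43, C_total=9.00, V=2.38; Q2=11.90, Q3=9.52; dissipated=8.359
Final charges: Q1=0.86, Q2=11.90, Q3=9.52, Q4=13.71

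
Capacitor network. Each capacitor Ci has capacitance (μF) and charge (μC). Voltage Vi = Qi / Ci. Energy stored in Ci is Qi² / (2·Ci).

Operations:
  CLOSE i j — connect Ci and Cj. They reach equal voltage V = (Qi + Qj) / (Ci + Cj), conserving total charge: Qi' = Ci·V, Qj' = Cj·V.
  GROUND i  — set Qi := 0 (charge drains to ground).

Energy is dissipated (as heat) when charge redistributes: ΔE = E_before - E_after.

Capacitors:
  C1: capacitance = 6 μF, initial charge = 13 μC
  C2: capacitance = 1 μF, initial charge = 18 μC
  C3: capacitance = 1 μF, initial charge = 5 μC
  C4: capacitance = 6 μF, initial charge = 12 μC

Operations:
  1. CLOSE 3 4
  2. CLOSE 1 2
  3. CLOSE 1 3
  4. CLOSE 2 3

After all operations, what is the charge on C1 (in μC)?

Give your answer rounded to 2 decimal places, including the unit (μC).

Initial: C1(6μF, Q=13μC, V=2.17V), C2(1μF, Q=18μC, V=18.00V), C3(1μF, Q=5μC, V=5.00V), C4(6μF, Q=12μC, V=2.00V)
Op 1: CLOSE 3-4: Q_total=17.00, C_total=7.00, V=2.43; Q3=2.43, Q4=14.57; dissipated=3.857
Op 2: CLOSE 1-2: Q_total=31.00, C_total=7.00, V=4.43; Q1=26.57, Q2=4.43; dissipated=107.440
Op 3: CLOSE 1-3: Q_total=29.00, C_total=7.00, V=4.14; Q1=24.86, Q3=4.14; dissipated=1.714
Op 4: CLOSE 2-3: Q_total=8.57, C_total=2.00, V=4.29; Q2=4.29, Q3=4.29; dissipated=0.020
Final charges: Q1=24.86, Q2=4.29, Q3=4.29, Q4=14.57

Answer: 24.86 μC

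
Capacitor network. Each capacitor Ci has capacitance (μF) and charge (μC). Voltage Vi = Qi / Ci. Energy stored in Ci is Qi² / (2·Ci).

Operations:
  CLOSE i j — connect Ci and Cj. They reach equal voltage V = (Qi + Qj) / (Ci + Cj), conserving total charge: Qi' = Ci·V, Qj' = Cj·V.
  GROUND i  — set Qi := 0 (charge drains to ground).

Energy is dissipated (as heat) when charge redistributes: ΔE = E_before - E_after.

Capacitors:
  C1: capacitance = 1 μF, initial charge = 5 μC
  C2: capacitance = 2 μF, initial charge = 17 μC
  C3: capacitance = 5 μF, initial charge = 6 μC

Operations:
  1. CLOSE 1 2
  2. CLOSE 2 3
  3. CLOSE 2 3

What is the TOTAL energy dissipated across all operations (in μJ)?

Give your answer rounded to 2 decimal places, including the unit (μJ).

Answer: 30.95 μJ

Derivation:
Initial: C1(1μF, Q=5μC, V=5.00V), C2(2μF, Q=17μC, V=8.50V), C3(5μF, Q=6μC, V=1.20V)
Op 1: CLOSE 1-2: Q_total=22.00, C_total=3.00, V=7.33; Q1=7.33, Q2=14.67; dissipated=4.083
Op 2: CLOSE 2-3: Q_total=20.67, C_total=7.00, V=2.95; Q2=5.90, Q3=14.76; dissipated=26.870
Op 3: CLOSE 2-3: Q_total=20.67, C_total=7.00, V=2.95; Q2=5.90, Q3=14.76; dissipated=0.000
Total dissipated: 30.953 μJ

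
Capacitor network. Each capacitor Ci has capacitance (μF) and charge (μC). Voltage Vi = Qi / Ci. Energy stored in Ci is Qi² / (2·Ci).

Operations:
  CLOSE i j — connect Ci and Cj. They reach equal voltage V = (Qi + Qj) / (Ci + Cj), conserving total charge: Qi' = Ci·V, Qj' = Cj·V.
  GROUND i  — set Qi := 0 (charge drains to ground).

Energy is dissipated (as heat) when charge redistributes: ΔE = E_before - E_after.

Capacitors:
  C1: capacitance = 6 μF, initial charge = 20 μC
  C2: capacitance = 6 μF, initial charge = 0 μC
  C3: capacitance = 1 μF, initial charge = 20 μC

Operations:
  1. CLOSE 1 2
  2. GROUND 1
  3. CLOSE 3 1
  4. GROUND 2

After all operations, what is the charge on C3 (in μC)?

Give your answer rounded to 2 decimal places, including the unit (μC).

Initial: C1(6μF, Q=20μC, V=3.33V), C2(6μF, Q=0μC, V=0.00V), C3(1μF, Q=20μC, V=20.00V)
Op 1: CLOSE 1-2: Q_total=20.00, C_total=12.00, V=1.67; Q1=10.00, Q2=10.00; dissipated=16.667
Op 2: GROUND 1: Q1=0; energy lost=8.333
Op 3: CLOSE 3-1: Q_total=20.00, C_total=7.00, V=2.86; Q3=2.86, Q1=17.14; dissipated=171.429
Op 4: GROUND 2: Q2=0; energy lost=8.333
Final charges: Q1=17.14, Q2=0.00, Q3=2.86

Answer: 2.86 μC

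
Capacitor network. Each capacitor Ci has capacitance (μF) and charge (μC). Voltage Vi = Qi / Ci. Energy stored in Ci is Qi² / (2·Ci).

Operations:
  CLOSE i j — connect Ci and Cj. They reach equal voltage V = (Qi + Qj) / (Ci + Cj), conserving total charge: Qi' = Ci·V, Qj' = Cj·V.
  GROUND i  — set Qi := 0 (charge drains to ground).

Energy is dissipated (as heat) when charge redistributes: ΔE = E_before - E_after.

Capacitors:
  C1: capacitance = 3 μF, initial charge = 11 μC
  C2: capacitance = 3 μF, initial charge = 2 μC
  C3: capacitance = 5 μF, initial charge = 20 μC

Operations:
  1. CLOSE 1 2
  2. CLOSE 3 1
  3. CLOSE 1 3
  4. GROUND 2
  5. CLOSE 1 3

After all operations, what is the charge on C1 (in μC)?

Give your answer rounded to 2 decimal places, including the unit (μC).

Initial: C1(3μF, Q=11μC, V=3.67V), C2(3μF, Q=2μC, V=0.67V), C3(5μF, Q=20μC, V=4.00V)
Op 1: CLOSE 1-2: Q_total=13.00, C_total=6.00, V=2.17; Q1=6.50, Q2=6.50; dissipated=6.750
Op 2: CLOSE 3-1: Q_total=26.50, C_total=8.00, V=3.31; Q3=16.56, Q1=9.94; dissipated=3.151
Op 3: CLOSE 1-3: Q_total=26.50, C_total=8.00, V=3.31; Q1=9.94, Q3=16.56; dissipated=0.000
Op 4: GROUND 2: Q2=0; energy lost=7.042
Op 5: CLOSE 1-3: Q_total=26.50, C_total=8.00, V=3.31; Q1=9.94, Q3=16.56; dissipated=0.000
Final charges: Q1=9.94, Q2=0.00, Q3=16.56

Answer: 9.94 μC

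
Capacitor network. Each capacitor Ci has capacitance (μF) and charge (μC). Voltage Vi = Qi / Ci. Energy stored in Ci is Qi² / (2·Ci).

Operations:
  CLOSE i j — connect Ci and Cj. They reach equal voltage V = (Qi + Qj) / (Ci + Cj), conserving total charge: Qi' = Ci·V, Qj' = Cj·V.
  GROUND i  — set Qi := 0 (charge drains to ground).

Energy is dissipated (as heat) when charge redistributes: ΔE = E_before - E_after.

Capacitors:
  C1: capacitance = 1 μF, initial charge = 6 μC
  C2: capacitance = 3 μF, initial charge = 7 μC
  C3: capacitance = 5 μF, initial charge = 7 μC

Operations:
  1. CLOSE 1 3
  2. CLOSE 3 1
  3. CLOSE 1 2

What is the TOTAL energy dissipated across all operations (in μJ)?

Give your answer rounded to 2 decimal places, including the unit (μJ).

Answer: 8.83 μJ

Derivation:
Initial: C1(1μF, Q=6μC, V=6.00V), C2(3μF, Q=7μC, V=2.33V), C3(5μF, Q=7μC, V=1.40V)
Op 1: CLOSE 1-3: Q_total=13.00, C_total=6.00, V=2.17; Q1=2.17, Q3=10.83; dissipated=8.817
Op 2: CLOSE 3-1: Q_total=13.00, C_total=6.00, V=2.17; Q3=10.83, Q1=2.17; dissipated=0.000
Op 3: CLOSE 1-2: Q_total=9.17, C_total=4.00, V=2.29; Q1=2.29, Q2=6.88; dissipated=0.010
Total dissipated: 8.827 μJ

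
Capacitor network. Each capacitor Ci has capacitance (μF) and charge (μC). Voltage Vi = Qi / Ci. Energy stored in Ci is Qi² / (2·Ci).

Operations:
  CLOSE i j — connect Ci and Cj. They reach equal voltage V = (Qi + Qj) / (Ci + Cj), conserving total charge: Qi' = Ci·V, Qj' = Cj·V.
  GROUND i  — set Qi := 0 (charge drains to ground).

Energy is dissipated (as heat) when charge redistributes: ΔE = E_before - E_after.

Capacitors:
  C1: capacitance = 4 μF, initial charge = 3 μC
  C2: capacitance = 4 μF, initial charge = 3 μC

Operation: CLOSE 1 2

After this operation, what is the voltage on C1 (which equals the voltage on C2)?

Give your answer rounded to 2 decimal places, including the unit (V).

Initial: C1(4μF, Q=3μC, V=0.75V), C2(4μF, Q=3μC, V=0.75V)
Op 1: CLOSE 1-2: Q_total=6.00, C_total=8.00, V=0.75; Q1=3.00, Q2=3.00; dissipated=0.000

Answer: 0.75 V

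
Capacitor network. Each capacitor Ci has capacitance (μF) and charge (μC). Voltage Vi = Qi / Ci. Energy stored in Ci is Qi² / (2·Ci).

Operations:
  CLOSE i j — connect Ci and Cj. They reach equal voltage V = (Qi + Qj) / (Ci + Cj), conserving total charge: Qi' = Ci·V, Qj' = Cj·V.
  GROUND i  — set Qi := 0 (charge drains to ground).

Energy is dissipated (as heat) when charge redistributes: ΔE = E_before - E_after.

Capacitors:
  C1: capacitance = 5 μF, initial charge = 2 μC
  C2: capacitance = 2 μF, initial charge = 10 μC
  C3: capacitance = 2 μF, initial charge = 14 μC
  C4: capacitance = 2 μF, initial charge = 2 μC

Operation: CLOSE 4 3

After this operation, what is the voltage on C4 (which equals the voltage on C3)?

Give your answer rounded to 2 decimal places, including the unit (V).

Initial: C1(5μF, Q=2μC, V=0.40V), C2(2μF, Q=10μC, V=5.00V), C3(2μF, Q=14μC, V=7.00V), C4(2μF, Q=2μC, V=1.00V)
Op 1: CLOSE 4-3: Q_total=16.00, C_total=4.00, V=4.00; Q4=8.00, Q3=8.00; dissipated=18.000

Answer: 4.00 V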